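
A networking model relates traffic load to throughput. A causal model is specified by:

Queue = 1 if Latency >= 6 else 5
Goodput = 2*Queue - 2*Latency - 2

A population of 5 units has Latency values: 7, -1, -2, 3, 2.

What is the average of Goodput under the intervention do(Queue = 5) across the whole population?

4.4

Every unit gets Queue=5 under the intervention. Goodput values become -6, 10, 12, 2, 4; E[Goodput|do(Queue=5)] = 4.4.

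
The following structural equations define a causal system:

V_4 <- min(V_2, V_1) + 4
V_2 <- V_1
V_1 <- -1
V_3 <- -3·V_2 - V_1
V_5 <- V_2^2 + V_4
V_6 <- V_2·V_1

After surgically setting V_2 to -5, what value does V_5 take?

24

do(V_2=-5) replaces the equation V_2 <- V_1 with the constant V_2 = -5.
V_4 = min(V_2, V_1) + 4  [with V_2=-5, V_1=-1]  = -1
V_5 = V_2^2 + V_4  [with V_2=-5, V_4=-1]  = 24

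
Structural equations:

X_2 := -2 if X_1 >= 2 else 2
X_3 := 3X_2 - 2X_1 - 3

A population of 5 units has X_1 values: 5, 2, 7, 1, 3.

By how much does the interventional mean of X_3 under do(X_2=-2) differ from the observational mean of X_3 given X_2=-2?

1.3

do(X_2=-2) breaks X_2's dependence on X_1. With X_2=-2 fixed, X_3 across the units is -19, -13, -23, -11, -15, mean -16.2.
E[X_3|X_2=-2] averages over only the 4 units with X_2=-2 (X_1 = 5, 2, 7, 3): X_3 = -19, -13, -23, -15, mean -17.5.
Difference = -16.2 − (-17.5) = 1.3.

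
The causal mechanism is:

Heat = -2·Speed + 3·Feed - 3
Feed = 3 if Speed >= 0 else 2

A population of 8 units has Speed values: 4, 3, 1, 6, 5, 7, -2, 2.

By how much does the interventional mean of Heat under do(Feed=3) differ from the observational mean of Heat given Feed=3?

The intervention sets Feed=3 in all 8 units regardless of Speed. Recomputing Heat per unit gives -2, 0, 4, -6, -4, -8, 10, 2; average -0.5.
Conditioning on Feed=3 selects the 7 unit(s) with Speed ∈ {4, 3, 1, 6, 5, 7, 2}. Their Heat values: -2, 0, 4, -6, -4, -8, 2. Mean = -2.
Difference = -0.5 − (-2) = 1.5.

1.5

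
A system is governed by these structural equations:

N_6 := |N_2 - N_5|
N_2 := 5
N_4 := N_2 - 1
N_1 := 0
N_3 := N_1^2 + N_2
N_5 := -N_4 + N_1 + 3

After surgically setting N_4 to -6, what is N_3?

Under do(N_4=-6), the mechanism N_4 := N_2 - 1 is discarded; N_4 is fixed at -6.
Since N_3 is not a descendant of the intervened variable, it is unaffected.
N_3 = N_1^2 + N_2  [with N_1=0, N_2=5]  = 5

5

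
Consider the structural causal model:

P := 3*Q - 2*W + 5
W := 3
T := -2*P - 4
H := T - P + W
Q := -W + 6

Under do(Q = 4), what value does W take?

Under do(Q=4), the mechanism Q := -W + 6 is discarded; Q is fixed at 4.
W is not downstream of the intervention, so its value is determined by the original equations.

3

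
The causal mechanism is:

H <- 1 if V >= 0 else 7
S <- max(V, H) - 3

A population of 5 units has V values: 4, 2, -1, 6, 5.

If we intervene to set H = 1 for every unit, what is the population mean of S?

do(H=1) breaks H's dependence on V. With H=1 fixed, S across the units is 1, -1, -2, 3, 2, mean 0.6.

0.6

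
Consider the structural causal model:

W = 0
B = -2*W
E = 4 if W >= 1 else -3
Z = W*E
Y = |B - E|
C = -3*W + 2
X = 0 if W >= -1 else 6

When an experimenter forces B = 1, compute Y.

4

do(B=1) replaces the equation B = -2*W with the constant B = 1.
E = 4 if W >= 1 else -3  [with W=0]  = -3
Y = |B - E|  [with B=1, E=-3]  = 4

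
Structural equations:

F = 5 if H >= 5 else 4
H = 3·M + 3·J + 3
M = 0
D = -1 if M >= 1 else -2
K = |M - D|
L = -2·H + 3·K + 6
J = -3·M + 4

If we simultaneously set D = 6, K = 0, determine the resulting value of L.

The joint intervention fixes D = 6, K = 0, removing each variable's own equation.
J = -3·M + 4  [with M=0]  = 4
H = 3·M + 3·J + 3  [with M=0, J=4]  = 15
L = -2·H + 3·K + 6  [with H=15, K=0]  = -24

-24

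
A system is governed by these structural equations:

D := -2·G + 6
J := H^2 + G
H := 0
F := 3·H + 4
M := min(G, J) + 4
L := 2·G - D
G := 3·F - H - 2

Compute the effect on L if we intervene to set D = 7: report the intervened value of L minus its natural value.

-21

Intervening sets D = 7 and removes its equation (D := -2·G + 6).
F = 3·H + 4  [with H=0]  = 4
G = 3·F - H - 2  [with F=4, H=0]  = 10
L = 2·G - D  [with G=10, D=7]  = 13
Without intervention: F = 3·H + 4  [with H=0]  = 4; G = 3·F - H - 2  [with F=4, H=0]  = 10; D = -2·G + 6  [with G=10]  = -14; L = 2·G - D  [with G=10, D=-14]  = 34.
Change = 13 − 34 = -21.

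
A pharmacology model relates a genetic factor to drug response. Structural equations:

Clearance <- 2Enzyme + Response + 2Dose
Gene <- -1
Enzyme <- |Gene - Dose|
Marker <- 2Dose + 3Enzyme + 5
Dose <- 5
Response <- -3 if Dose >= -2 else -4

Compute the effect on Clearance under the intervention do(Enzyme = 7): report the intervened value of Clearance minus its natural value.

2

The intervention breaks the incoming arrows to Enzyme: Enzyme <- |Gene - Dose| no longer applies, and Enzyme = 7.
Response = -3 if Dose >= -2 else -4  [with Dose=5]  = -3
Clearance = 2Enzyme + Response + 2Dose  [with Enzyme=7, Response=-3, Dose=5]  = 21
Without intervention: Enzyme = |Gene - Dose|  [with Gene=-1, Dose=5]  = 6; Response = -3 if Dose >= -2 else -4  [with Dose=5]  = -3; Clearance = 2Enzyme + Response + 2Dose  [with Enzyme=6, Response=-3, Dose=5]  = 19.
Change = 21 − 19 = 2.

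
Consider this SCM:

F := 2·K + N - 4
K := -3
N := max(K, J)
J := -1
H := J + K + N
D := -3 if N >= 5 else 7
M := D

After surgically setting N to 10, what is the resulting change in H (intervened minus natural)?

11

do(N=10) replaces the equation N := max(K, J) with the constant N = 10.
H = J + K + N  [with J=-1, K=-3, N=10]  = 6
Without intervention: N = max(K, J)  [with K=-3, J=-1]  = -1; H = J + K + N  [with J=-1, K=-3, N=-1]  = -5.
Change = 6 − (-5) = 11.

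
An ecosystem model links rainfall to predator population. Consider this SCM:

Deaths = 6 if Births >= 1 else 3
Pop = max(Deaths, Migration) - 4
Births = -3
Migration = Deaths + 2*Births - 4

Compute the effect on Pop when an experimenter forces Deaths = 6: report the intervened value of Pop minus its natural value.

Under do(Deaths=6), the mechanism Deaths = 6 if Births >= 1 else 3 is discarded; Deaths is fixed at 6.
Migration = Deaths + 2*Births - 4  [with Deaths=6, Births=-3]  = -4
Pop = max(Deaths, Migration) - 4  [with Deaths=6, Migration=-4]  = 2
Without intervention: Deaths = 6 if Births >= 1 else 3  [with Births=-3]  = 3; Migration = Deaths + 2*Births - 4  [with Deaths=3, Births=-3]  = -7; Pop = max(Deaths, Migration) - 4  [with Deaths=3, Migration=-7]  = -1.
Change = 2 − (-1) = 3.

3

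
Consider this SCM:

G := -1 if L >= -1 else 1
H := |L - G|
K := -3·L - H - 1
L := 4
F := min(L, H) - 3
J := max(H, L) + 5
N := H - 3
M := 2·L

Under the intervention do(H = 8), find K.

-21

do(H=8) replaces the equation H := |L - G| with the constant H = 8.
K = -3·L - H - 1  [with L=4, H=8]  = -21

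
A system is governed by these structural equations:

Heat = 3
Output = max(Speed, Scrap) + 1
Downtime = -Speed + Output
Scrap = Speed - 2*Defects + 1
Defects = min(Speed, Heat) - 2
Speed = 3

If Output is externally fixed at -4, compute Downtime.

The intervention breaks the incoming arrows to Output: Output = max(Speed, Scrap) + 1 no longer applies, and Output = -4.
Downtime = -Speed + Output  [with Speed=3, Output=-4]  = -7

-7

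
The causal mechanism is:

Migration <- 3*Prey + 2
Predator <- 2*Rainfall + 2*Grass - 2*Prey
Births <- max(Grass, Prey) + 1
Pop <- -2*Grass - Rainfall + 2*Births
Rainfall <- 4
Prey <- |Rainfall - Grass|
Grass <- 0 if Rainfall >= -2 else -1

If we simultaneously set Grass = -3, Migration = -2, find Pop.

18

Setting Grass = -3, Migration = -2 by intervention discards those variables' equations.
Prey = |Rainfall - Grass|  [with Rainfall=4, Grass=-3]  = 7
Births = max(Grass, Prey) + 1  [with Grass=-3, Prey=7]  = 8
Pop = -2*Grass - Rainfall + 2*Births  [with Grass=-3, Rainfall=4, Births=8]  = 18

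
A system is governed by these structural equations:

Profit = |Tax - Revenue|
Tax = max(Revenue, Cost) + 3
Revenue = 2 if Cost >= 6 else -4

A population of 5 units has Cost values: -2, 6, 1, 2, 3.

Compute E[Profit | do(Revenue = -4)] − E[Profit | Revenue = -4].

Under do(Revenue=-4), Revenue's equation is replaced by Revenue=-4 for every unit. Per-unit Profit: 5, 13, 8, 9, 10. Mean = 9.
E[Profit|Revenue=-4] averages over only the 4 units with Revenue=-4 (Cost = -2, 1, 2, 3): Profit = 5, 8, 9, 10, mean 8.
Difference = 9 − 8 = 1.

1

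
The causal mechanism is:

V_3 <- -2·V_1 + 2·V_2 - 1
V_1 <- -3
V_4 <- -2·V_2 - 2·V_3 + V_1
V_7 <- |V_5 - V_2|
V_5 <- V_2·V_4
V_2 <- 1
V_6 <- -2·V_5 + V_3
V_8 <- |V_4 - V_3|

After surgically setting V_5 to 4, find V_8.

do(V_5=4) replaces the equation V_5 <- V_2·V_4 with the constant V_5 = 4.
V_8 is not downstream of the intervention, so its value is determined by the original equations.
V_3 = -2·V_1 + 2·V_2 - 1  [with V_1=-3, V_2=1]  = 7
V_4 = -2·V_2 - 2·V_3 + V_1  [with V_2=1, V_3=7, V_1=-3]  = -19
V_8 = |V_4 - V_3|  [with V_4=-19, V_3=7]  = 26

26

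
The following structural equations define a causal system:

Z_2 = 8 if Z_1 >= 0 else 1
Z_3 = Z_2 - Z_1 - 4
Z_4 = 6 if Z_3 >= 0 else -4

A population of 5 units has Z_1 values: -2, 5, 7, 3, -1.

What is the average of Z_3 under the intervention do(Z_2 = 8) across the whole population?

The intervention sets Z_2=8 in all 5 units regardless of Z_1. Recomputing Z_3 per unit gives 6, -1, -3, 1, 5; average 1.6.

1.6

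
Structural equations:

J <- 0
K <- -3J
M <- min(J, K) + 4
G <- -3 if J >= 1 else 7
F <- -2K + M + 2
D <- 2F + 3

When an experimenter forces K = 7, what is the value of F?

-8

do(K=7) replaces the equation K <- -3J with the constant K = 7.
M = min(J, K) + 4  [with J=0, K=7]  = 4
F = -2K + M + 2  [with K=7, M=4]  = -8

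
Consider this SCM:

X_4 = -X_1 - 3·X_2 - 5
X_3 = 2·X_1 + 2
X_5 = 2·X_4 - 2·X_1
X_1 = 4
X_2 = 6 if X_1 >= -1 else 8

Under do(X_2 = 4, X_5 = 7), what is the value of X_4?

The joint intervention fixes X_2 = 4, X_5 = 7, removing each variable's own equation.
X_4 = -X_1 - 3·X_2 - 5  [with X_1=4, X_2=4]  = -21

-21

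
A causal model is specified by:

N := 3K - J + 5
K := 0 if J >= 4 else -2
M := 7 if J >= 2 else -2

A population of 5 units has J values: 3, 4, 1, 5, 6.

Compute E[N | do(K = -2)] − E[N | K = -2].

Every unit gets K=-2 under the intervention. N values become -4, -5, -2, -6, -7; E[N|do(K=-2)] = -4.8.
Conditioning on K=-2 selects the 2 unit(s) with J ∈ {3, 1}. Their N values: -4, -2. Mean = -3.
Difference = -4.8 − (-3) = -1.8.

-1.8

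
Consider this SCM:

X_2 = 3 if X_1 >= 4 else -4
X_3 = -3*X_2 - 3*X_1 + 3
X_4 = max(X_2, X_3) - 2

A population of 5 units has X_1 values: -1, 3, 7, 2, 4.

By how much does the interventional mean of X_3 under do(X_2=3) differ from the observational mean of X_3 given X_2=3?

Every unit gets X_2=3 under the intervention. X_3 values become -3, -15, -27, -12, -18; E[X_3|do(X_2=3)] = -15.
E[X_3|X_2=3] averages over only the 2 units with X_2=3 (X_1 = 7, 4): X_3 = -27, -18, mean -22.5.
Difference = -15 − (-22.5) = 7.5.

7.5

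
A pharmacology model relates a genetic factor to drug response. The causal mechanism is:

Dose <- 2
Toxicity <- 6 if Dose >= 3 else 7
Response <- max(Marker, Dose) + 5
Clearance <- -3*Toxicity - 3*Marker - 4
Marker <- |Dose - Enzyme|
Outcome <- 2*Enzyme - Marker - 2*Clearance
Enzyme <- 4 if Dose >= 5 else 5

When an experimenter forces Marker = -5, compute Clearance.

The intervention breaks the incoming arrows to Marker: Marker <- |Dose - Enzyme| no longer applies, and Marker = -5.
Toxicity = 6 if Dose >= 3 else 7  [with Dose=2]  = 7
Clearance = -3*Toxicity - 3*Marker - 4  [with Toxicity=7, Marker=-5]  = -10

-10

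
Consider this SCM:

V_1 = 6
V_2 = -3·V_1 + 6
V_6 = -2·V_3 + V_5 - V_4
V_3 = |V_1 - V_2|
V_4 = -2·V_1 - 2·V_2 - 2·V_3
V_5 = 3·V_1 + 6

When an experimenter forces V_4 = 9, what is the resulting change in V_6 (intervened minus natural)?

-33

Under do(V_4=9), the mechanism V_4 = -2·V_1 - 2·V_2 - 2·V_3 is discarded; V_4 is fixed at 9.
V_2 = -3·V_1 + 6  [with V_1=6]  = -12
V_3 = |V_1 - V_2|  [with V_1=6, V_2=-12]  = 18
V_5 = 3·V_1 + 6  [with V_1=6]  = 24
V_6 = -2·V_3 + V_5 - V_4  [with V_3=18, V_5=24, V_4=9]  = -21
Without intervention: V_2 = -3·V_1 + 6  [with V_1=6]  = -12; V_3 = |V_1 - V_2|  [with V_1=6, V_2=-12]  = 18; V_4 = -2·V_1 - 2·V_2 - 2·V_3  [with V_1=6, V_2=-12, V_3=18]  = -24; V_5 = 3·V_1 + 6  [with V_1=6]  = 24; V_6 = -2·V_3 + V_5 - V_4  [with V_3=18, V_5=24, V_4=-24]  = 12.
Change = -21 − 12 = -33.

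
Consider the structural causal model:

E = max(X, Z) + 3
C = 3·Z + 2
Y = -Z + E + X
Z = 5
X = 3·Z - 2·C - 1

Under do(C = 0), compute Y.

do(C=0) replaces the equation C = 3·Z + 2 with the constant C = 0.
X = 3·Z - 2·C - 1  [with Z=5, C=0]  = 14
E = max(X, Z) + 3  [with X=14, Z=5]  = 17
Y = -Z + E + X  [with Z=5, E=17, X=14]  = 26

26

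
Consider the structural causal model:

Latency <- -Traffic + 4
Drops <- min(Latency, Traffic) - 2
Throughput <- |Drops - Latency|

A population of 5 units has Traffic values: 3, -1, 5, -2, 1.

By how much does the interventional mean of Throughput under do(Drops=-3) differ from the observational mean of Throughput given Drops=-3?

Every unit gets Drops=-3 under the intervention. Throughput values become 4, 8, 2, 9, 6; E[Throughput|do(Drops=-3)] = 5.8.
Observing Drops=-3 restricts to units where Drops's equation naturally yields -3: Traffic ∈ {-1, 5}. In that subpopulation Throughput = 8, 2, mean 5.
Difference = 5.8 − 5 = 0.8.

0.8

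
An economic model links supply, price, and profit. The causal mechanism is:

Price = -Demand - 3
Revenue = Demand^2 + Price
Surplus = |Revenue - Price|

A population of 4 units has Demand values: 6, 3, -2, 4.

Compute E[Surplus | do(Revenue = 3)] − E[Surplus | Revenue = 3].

Under do(Revenue=3), Revenue's equation is replaced by Revenue=3 for every unit. Per-unit Surplus: 12, 9, 4, 10. Mean = 8.75.
Observing Revenue=3 restricts to units where Revenue's equation naturally yields 3: Demand ∈ {3, -2}. In that subpopulation Surplus = 9, 4, mean 6.5.
Difference = 8.75 − 6.5 = 2.25.

2.25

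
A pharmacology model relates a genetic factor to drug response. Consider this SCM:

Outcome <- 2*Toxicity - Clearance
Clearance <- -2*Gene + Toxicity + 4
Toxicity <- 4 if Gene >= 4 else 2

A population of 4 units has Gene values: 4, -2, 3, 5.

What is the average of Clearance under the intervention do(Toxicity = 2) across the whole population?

Every unit gets Toxicity=2 under the intervention. Clearance values become -2, 10, 0, -4; E[Clearance|do(Toxicity=2)] = 1.

1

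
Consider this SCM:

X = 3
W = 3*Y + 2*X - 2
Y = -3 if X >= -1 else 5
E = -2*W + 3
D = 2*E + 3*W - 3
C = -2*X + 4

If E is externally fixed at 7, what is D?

-4

The intervention breaks the incoming arrows to E: E = -2*W + 3 no longer applies, and E = 7.
Y = -3 if X >= -1 else 5  [with X=3]  = -3
W = 3*Y + 2*X - 2  [with Y=-3, X=3]  = -5
D = 2*E + 3*W - 3  [with E=7, W=-5]  = -4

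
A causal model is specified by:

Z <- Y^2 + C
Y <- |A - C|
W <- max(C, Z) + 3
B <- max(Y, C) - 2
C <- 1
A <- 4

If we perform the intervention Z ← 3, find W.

Intervening sets Z = 3 and removes its equation (Z <- Y^2 + C).
W = max(C, Z) + 3  [with C=1, Z=3]  = 6

6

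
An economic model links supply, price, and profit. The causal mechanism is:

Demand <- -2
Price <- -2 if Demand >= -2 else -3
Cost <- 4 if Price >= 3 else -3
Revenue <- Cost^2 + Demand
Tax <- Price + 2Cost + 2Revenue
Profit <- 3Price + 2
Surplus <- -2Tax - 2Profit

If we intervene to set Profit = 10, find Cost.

-3

do(Profit=10) replaces the equation Profit <- 3Price + 2 with the constant Profit = 10.
Cost is not downstream of the intervention, so its value is determined by the original equations.
Price = -2 if Demand >= -2 else -3  [with Demand=-2]  = -2
Cost = 4 if Price >= 3 else -3  [with Price=-2]  = -3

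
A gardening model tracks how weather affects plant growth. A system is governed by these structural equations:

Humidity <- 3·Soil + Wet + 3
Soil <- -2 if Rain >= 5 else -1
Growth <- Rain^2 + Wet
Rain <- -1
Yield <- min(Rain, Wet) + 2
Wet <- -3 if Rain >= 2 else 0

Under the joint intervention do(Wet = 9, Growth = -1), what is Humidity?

9

Setting Wet = 9, Growth = -1 by intervention discards those variables' equations.
Soil = -2 if Rain >= 5 else -1  [with Rain=-1]  = -1
Humidity = 3·Soil + Wet + 3  [with Soil=-1, Wet=9]  = 9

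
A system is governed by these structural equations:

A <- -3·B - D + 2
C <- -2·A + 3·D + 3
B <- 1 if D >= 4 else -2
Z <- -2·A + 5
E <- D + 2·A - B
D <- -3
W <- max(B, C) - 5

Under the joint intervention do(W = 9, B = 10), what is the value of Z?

Under do(W = 9, B = 10), each intervened variable's structural equation is replaced by its fixed value.
A = -3·B - D + 2  [with B=10, D=-3]  = -25
Z = -2·A + 5  [with A=-25]  = 55

55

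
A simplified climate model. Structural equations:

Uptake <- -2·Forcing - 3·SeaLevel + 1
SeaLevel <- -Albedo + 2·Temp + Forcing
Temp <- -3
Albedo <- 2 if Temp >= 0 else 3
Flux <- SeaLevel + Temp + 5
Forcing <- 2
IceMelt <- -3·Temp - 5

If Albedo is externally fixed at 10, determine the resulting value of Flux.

Under do(Albedo=10), the mechanism Albedo <- 2 if Temp >= 0 else 3 is discarded; Albedo is fixed at 10.
SeaLevel = -Albedo + 2·Temp + Forcing  [with Albedo=10, Temp=-3, Forcing=2]  = -14
Flux = SeaLevel + Temp + 5  [with SeaLevel=-14, Temp=-3]  = -12

-12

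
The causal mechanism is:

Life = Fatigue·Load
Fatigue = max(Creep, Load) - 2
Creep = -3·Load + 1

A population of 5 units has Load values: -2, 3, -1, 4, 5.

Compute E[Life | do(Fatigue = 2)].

Under do(Fatigue=2), Fatigue's equation is replaced by Fatigue=2 for every unit. Per-unit Life: -4, 6, -2, 8, 10. Mean = 3.6.

3.6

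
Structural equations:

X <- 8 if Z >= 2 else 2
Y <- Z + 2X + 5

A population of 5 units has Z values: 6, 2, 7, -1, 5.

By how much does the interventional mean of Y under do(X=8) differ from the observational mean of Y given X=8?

-1.2

Under do(X=8), X's equation is replaced by X=8 for every unit. Per-unit Y: 27, 23, 28, 20, 26. Mean = 24.8.
Observing X=8 restricts to units where X's equation naturally yields 8: Z ∈ {6, 2, 7, 5}. In that subpopulation Y = 27, 23, 28, 26, mean 26.
Difference = 24.8 − 26 = -1.2.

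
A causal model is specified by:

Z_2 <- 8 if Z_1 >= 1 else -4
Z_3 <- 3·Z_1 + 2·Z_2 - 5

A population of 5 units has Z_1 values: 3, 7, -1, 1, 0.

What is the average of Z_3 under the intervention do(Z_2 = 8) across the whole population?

17

Every unit gets Z_2=8 under the intervention. Z_3 values become 20, 32, 8, 14, 11; E[Z_3|do(Z_2=8)] = 17.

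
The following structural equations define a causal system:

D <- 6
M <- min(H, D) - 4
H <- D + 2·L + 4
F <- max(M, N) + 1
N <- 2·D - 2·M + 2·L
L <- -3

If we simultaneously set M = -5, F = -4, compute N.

16

Setting M = -5, F = -4 by intervention discards those variables' equations.
N = 2·D - 2·M + 2·L  [with D=6, M=-5, L=-3]  = 16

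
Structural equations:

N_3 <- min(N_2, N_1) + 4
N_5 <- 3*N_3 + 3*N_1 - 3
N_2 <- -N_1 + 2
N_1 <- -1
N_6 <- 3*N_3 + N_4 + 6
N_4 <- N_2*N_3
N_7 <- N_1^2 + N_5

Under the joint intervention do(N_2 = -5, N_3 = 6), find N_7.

Under do(N_2 = -5, N_3 = 6), each intervened variable's structural equation is replaced by its fixed value.
N_5 = 3*N_3 + 3*N_1 - 3  [with N_3=6, N_1=-1]  = 12
N_7 = N_1^2 + N_5  [with N_1=-1, N_5=12]  = 13

13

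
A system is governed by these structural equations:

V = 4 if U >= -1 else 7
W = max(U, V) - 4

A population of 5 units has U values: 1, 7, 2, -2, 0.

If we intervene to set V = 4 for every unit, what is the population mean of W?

0.6

do(V=4) breaks V's dependence on U. With V=4 fixed, W across the units is 0, 3, 0, 0, 0, mean 0.6.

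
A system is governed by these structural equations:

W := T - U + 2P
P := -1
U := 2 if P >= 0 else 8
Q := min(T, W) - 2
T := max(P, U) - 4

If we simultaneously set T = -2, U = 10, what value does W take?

-14

The joint intervention fixes T = -2, U = 10, removing each variable's own equation.
W = T - U + 2P  [with T=-2, U=10, P=-1]  = -14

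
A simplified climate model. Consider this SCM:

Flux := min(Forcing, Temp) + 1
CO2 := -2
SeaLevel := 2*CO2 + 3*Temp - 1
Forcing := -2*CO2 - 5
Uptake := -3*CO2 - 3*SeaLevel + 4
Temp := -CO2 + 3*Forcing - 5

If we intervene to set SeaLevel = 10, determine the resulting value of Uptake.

Under do(SeaLevel=10), the mechanism SeaLevel := 2*CO2 + 3*Temp - 1 is discarded; SeaLevel is fixed at 10.
Uptake = -3*CO2 - 3*SeaLevel + 4  [with CO2=-2, SeaLevel=10]  = -20

-20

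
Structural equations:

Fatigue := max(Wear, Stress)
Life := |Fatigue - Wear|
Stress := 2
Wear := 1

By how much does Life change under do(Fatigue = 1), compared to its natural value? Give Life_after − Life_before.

The intervention breaks the incoming arrows to Fatigue: Fatigue := max(Wear, Stress) no longer applies, and Fatigue = 1.
Life = |Fatigue - Wear|  [with Fatigue=1, Wear=1]  = 0
Without intervention: Fatigue = max(Wear, Stress)  [with Wear=1, Stress=2]  = 2; Life = |Fatigue - Wear|  [with Fatigue=2, Wear=1]  = 1.
Change = 0 − 1 = -1.

-1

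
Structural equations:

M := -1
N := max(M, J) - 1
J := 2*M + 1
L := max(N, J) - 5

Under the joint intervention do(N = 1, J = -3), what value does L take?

The joint intervention fixes N = 1, J = -3, removing each variable's own equation.
L = max(N, J) - 5  [with N=1, J=-3]  = -4

-4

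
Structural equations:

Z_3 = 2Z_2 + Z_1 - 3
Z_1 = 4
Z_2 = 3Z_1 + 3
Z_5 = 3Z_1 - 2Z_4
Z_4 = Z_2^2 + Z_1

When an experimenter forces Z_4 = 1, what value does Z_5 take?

10

Intervening sets Z_4 = 1 and removes its equation (Z_4 = Z_2^2 + Z_1).
Z_5 = 3Z_1 - 2Z_4  [with Z_1=4, Z_4=1]  = 10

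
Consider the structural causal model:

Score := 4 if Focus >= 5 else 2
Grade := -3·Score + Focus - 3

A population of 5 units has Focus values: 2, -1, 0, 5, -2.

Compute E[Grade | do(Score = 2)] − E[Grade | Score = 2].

Under do(Score=2), Score's equation is replaced by Score=2 for every unit. Per-unit Grade: -7, -10, -9, -4, -11. Mean = -8.2.
Observing Score=2 restricts to units where Score's equation naturally yields 2: Focus ∈ {2, -1, 0, -2}. In that subpopulation Grade = -7, -10, -9, -11, mean -9.25.
Difference = -8.2 − (-9.25) = 1.05.

1.05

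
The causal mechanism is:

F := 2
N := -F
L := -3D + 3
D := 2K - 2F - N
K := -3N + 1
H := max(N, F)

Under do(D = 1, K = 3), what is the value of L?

0

The joint intervention fixes D = 1, K = 3, removing each variable's own equation.
L = -3D + 3  [with D=1]  = 0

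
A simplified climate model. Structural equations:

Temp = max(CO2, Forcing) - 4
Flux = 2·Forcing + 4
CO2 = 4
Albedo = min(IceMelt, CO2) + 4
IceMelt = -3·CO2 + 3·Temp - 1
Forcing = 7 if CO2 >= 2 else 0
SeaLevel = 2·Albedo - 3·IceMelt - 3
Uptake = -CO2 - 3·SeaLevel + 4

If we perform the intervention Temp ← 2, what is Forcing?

Under do(Temp=2), the mechanism Temp = max(CO2, Forcing) - 4 is discarded; Temp is fixed at 2.
Since Forcing is not a descendant of the intervened variable, it is unaffected.
Forcing = 7 if CO2 >= 2 else 0  [with CO2=4]  = 7

7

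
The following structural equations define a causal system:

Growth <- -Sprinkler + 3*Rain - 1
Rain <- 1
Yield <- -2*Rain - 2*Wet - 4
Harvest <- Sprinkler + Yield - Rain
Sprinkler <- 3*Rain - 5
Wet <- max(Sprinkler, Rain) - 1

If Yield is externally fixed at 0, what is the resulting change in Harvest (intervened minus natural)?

The intervention breaks the incoming arrows to Yield: Yield <- -2*Rain - 2*Wet - 4 no longer applies, and Yield = 0.
Sprinkler = 3*Rain - 5  [with Rain=1]  = -2
Harvest = Sprinkler + Yield - Rain  [with Sprinkler=-2, Yield=0, Rain=1]  = -3
Without intervention: Sprinkler = 3*Rain - 5  [with Rain=1]  = -2; Wet = max(Sprinkler, Rain) - 1  [with Sprinkler=-2, Rain=1]  = 0; Yield = -2*Rain - 2*Wet - 4  [with Rain=1, Wet=0]  = -6; Harvest = Sprinkler + Yield - Rain  [with Sprinkler=-2, Yield=-6, Rain=1]  = -9.
Change = -3 − (-9) = 6.

6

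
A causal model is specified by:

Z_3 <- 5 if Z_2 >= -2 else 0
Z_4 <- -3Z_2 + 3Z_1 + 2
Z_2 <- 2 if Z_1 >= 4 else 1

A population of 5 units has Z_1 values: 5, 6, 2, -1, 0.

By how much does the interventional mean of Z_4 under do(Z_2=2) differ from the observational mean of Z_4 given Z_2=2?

Every unit gets Z_2=2 under the intervention. Z_4 values become 11, 14, 2, -7, -4; E[Z_4|do(Z_2=2)] = 3.2.
Observing Z_2=2 restricts to units where Z_2's equation naturally yields 2: Z_1 ∈ {5, 6}. In that subpopulation Z_4 = 11, 14, mean 12.5.
Difference = 3.2 − 12.5 = -9.3.

-9.3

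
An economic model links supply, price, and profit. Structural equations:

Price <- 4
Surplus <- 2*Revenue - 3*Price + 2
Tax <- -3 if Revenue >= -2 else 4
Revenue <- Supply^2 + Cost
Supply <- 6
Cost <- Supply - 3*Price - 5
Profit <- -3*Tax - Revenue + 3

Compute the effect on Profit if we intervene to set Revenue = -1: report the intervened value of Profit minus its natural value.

Under do(Revenue=-1), the mechanism Revenue <- Supply^2 + Cost is discarded; Revenue is fixed at -1.
Tax = -3 if Revenue >= -2 else 4  [with Revenue=-1]  = -3
Profit = -3*Tax - Revenue + 3  [with Tax=-3, Revenue=-1]  = 13
Without intervention: Cost = Supply - 3*Price - 5  [with Supply=6, Price=4]  = -11; Revenue = Supply^2 + Cost  [with Supply=6, Cost=-11]  = 25; Tax = -3 if Revenue >= -2 else 4  [with Revenue=25]  = -3; Profit = -3*Tax - Revenue + 3  [with Tax=-3, Revenue=25]  = -13.
Change = 13 − (-13) = 26.

26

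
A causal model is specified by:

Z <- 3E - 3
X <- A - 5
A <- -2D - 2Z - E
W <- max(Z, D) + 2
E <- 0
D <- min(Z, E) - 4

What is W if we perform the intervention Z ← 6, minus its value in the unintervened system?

9

Under do(Z=6), the mechanism Z <- 3E - 3 is discarded; Z is fixed at 6.
D = min(Z, E) - 4  [with Z=6, E=0]  = -4
W = max(Z, D) + 2  [with Z=6, D=-4]  = 8
Without intervention: Z = 3E - 3  [with E=0]  = -3; D = min(Z, E) - 4  [with Z=-3, E=0]  = -7; W = max(Z, D) + 2  [with Z=-3, D=-7]  = -1.
Change = 8 − (-1) = 9.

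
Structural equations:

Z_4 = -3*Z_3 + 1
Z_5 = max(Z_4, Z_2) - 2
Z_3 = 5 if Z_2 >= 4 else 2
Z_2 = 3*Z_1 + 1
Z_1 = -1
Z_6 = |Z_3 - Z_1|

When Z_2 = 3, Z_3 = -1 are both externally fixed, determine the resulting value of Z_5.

Under do(Z_2 = 3, Z_3 = -1), each intervened variable's structural equation is replaced by its fixed value.
Z_4 = -3*Z_3 + 1  [with Z_3=-1]  = 4
Z_5 = max(Z_4, Z_2) - 2  [with Z_4=4, Z_2=3]  = 2

2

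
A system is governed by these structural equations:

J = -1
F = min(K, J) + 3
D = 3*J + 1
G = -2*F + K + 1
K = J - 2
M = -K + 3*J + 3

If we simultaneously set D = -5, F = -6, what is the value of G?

Setting D = -5, F = -6 by intervention discards those variables' equations.
K = J - 2  [with J=-1]  = -3
G = -2*F + K + 1  [with F=-6, K=-3]  = 10

10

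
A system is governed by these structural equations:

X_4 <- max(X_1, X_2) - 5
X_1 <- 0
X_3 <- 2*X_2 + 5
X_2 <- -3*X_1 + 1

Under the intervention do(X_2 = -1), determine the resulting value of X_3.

3

The intervention breaks the incoming arrows to X_2: X_2 <- -3*X_1 + 1 no longer applies, and X_2 = -1.
X_3 = 2*X_2 + 5  [with X_2=-1]  = 3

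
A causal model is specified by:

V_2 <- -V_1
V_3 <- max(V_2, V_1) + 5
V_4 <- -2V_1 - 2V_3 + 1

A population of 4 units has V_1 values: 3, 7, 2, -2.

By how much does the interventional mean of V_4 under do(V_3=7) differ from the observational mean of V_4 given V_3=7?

-5

Every unit gets V_3=7 under the intervention. V_4 values become -19, -27, -17, -9; E[V_4|do(V_3=7)] = -18.
Observing V_3=7 restricts to units where V_3's equation naturally yields 7: V_1 ∈ {2, -2}. In that subpopulation V_4 = -17, -9, mean -13.
Difference = -18 − (-13) = -5.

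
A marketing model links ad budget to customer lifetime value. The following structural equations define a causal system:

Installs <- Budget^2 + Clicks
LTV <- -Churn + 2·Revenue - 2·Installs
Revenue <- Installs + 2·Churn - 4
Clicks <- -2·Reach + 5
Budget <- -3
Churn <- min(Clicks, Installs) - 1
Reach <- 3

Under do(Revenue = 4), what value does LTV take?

Intervening sets Revenue = 4 and removes its equation (Revenue <- Installs + 2·Churn - 4).
Clicks = -2·Reach + 5  [with Reach=3]  = -1
Installs = Budget^2 + Clicks  [with Budget=-3, Clicks=-1]  = 8
Churn = min(Clicks, Installs) - 1  [with Clicks=-1, Installs=8]  = -2
LTV = -Churn + 2·Revenue - 2·Installs  [with Churn=-2, Revenue=4, Installs=8]  = -6

-6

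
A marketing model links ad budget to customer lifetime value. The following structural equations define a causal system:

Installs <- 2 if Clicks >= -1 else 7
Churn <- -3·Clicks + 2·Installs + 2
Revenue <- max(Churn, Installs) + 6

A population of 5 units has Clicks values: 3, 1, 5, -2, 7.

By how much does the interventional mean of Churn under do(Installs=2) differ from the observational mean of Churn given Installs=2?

3.6

Every unit gets Installs=2 under the intervention. Churn values become -3, 3, -9, 12, -15; E[Churn|do(Installs=2)] = -2.4.
Conditioning on Installs=2 selects the 4 unit(s) with Clicks ∈ {3, 1, 5, 7}. Their Churn values: -3, 3, -9, -15. Mean = -6.
Difference = -2.4 − (-6) = 3.6.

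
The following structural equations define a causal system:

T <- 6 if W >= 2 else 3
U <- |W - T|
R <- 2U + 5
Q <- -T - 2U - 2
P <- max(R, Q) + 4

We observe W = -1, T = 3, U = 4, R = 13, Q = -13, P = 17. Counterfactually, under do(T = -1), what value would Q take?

-1

do(T=-1) replaces the equation T <- 6 if W >= 2 else 3 with the constant T = -1.
U = |W - T|  [with W=-1, T=-1]  = 0
Q = -T - 2U - 2  [with T=-1, U=0]  = -1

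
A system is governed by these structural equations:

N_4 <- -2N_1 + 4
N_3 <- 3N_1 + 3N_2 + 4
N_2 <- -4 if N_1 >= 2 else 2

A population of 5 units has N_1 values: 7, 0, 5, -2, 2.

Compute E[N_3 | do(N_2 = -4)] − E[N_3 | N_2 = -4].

do(N_2=-4) breaks N_2's dependence on N_1. With N_2=-4 fixed, N_3 across the units is 13, -8, 7, -14, -2, mean -0.8.
Conditioning on N_2=-4 selects the 3 unit(s) with N_1 ∈ {7, 5, 2}. Their N_3 values: 13, 7, -2. Mean = 6.
Difference = -0.8 − 6 = -6.8.

-6.8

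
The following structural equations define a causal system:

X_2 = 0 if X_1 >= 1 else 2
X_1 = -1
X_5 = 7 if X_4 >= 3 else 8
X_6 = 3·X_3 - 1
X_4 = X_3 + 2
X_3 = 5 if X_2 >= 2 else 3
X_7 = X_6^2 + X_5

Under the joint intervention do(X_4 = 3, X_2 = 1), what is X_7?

71

Under do(X_4 = 3, X_2 = 1), each intervened variable's structural equation is replaced by its fixed value.
X_3 = 5 if X_2 >= 2 else 3  [with X_2=1]  = 3
X_5 = 7 if X_4 >= 3 else 8  [with X_4=3]  = 7
X_6 = 3·X_3 - 1  [with X_3=3]  = 8
X_7 = X_6^2 + X_5  [with X_6=8, X_5=7]  = 71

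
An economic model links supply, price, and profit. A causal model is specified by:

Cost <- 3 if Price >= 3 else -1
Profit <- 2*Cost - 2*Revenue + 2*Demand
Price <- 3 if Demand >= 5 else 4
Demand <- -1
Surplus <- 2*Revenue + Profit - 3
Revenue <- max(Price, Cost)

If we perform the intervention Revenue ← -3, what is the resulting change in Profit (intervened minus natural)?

Intervening sets Revenue = -3 and removes its equation (Revenue <- max(Price, Cost)).
Price = 3 if Demand >= 5 else 4  [with Demand=-1]  = 4
Cost = 3 if Price >= 3 else -1  [with Price=4]  = 3
Profit = 2*Cost - 2*Revenue + 2*Demand  [with Cost=3, Revenue=-3, Demand=-1]  = 10
Without intervention: Price = 3 if Demand >= 5 else 4  [with Demand=-1]  = 4; Cost = 3 if Price >= 3 else -1  [with Price=4]  = 3; Revenue = max(Price, Cost)  [with Price=4, Cost=3]  = 4; Profit = 2*Cost - 2*Revenue + 2*Demand  [with Cost=3, Revenue=4, Demand=-1]  = -4.
Change = 10 − (-4) = 14.

14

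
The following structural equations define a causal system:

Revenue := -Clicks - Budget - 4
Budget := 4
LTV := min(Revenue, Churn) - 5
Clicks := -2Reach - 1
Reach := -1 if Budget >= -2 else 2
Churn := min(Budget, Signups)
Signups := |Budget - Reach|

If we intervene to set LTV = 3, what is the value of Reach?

Under do(LTV=3), the mechanism LTV := min(Revenue, Churn) - 5 is discarded; LTV is fixed at 3.
Reach is not downstream of the intervention, so its value is determined by the original equations.
Reach = -1 if Budget >= -2 else 2  [with Budget=4]  = -1

-1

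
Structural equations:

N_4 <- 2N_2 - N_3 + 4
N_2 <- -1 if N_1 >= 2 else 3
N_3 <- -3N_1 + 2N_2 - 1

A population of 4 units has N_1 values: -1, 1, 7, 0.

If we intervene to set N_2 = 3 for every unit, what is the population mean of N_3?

do(N_2=3) breaks N_2's dependence on N_1. With N_2=3 fixed, N_3 across the units is 8, 2, -16, 5, mean -0.25.

-0.25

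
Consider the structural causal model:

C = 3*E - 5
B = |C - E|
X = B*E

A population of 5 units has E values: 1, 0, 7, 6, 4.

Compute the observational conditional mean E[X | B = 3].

Conditioning on B=3 selects the 2 unit(s) with E ∈ {1, 4}. Their X values: 3, 12. Mean = 7.5.

7.5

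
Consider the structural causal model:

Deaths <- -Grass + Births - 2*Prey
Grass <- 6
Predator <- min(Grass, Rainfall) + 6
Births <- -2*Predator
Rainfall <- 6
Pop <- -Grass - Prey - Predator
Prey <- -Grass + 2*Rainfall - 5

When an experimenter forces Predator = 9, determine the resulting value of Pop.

-16

The intervention breaks the incoming arrows to Predator: Predator <- min(Grass, Rainfall) + 6 no longer applies, and Predator = 9.
Prey = -Grass + 2*Rainfall - 5  [with Grass=6, Rainfall=6]  = 1
Pop = -Grass - Prey - Predator  [with Grass=6, Prey=1, Predator=9]  = -16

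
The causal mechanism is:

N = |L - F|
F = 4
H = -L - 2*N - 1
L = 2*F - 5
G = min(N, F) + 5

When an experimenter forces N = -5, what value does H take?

do(N=-5) replaces the equation N = |L - F| with the constant N = -5.
L = 2*F - 5  [with F=4]  = 3
H = -L - 2*N - 1  [with L=3, N=-5]  = 6

6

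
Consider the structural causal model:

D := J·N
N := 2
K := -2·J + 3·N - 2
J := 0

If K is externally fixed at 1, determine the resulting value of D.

Under do(K=1), the mechanism K := -2·J + 3·N - 2 is discarded; K is fixed at 1.
Since D is not a descendant of the intervened variable, it is unaffected.
D = J·N  [with J=0, N=2]  = 0

0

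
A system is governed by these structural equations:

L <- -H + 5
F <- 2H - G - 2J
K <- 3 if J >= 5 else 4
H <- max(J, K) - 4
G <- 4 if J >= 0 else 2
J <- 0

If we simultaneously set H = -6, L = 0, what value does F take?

-16

The joint intervention fixes H = -6, L = 0, removing each variable's own equation.
G = 4 if J >= 0 else 2  [with J=0]  = 4
F = 2H - G - 2J  [with H=-6, G=4, J=0]  = -16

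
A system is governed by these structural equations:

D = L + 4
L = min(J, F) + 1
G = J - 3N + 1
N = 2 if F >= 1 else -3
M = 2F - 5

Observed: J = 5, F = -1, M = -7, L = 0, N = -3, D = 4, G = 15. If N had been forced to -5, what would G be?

21

Under do(N=-5), the mechanism N = 2 if F >= 1 else -3 is discarded; N is fixed at -5.
G = J - 3N + 1  [with J=5, N=-5]  = 21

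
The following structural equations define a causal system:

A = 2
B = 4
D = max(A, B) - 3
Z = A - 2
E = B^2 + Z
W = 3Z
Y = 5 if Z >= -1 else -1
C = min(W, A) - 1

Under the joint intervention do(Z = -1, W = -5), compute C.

-6

Under do(Z = -1, W = -5), each intervened variable's structural equation is replaced by its fixed value.
C = min(W, A) - 1  [with W=-5, A=2]  = -6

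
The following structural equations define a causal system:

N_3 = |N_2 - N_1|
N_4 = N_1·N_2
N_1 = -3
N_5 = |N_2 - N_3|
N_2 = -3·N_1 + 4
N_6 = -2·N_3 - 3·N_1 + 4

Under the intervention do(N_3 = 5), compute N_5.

do(N_3=5) replaces the equation N_3 = |N_2 - N_1| with the constant N_3 = 5.
N_2 = -3·N_1 + 4  [with N_1=-3]  = 13
N_5 = |N_2 - N_3|  [with N_2=13, N_3=5]  = 8

8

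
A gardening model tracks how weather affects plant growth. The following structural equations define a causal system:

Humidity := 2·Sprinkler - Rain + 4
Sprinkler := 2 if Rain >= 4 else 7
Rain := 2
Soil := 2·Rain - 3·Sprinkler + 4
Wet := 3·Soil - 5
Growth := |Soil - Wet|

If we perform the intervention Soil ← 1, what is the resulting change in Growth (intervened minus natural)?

-28

do(Soil=1) replaces the equation Soil := 2·Rain - 3·Sprinkler + 4 with the constant Soil = 1.
Wet = 3·Soil - 5  [with Soil=1]  = -2
Growth = |Soil - Wet|  [with Soil=1, Wet=-2]  = 3
Without intervention: Sprinkler = 2 if Rain >= 4 else 7  [with Rain=2]  = 7; Soil = 2·Rain - 3·Sprinkler + 4  [with Rain=2, Sprinkler=7]  = -13; Wet = 3·Soil - 5  [with Soil=-13]  = -44; Growth = |Soil - Wet|  [with Soil=-13, Wet=-44]  = 31.
Change = 3 − 31 = -28.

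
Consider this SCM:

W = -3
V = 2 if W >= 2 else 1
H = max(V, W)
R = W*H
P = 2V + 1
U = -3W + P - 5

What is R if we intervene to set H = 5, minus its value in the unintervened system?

-12

The intervention breaks the incoming arrows to H: H = max(V, W) no longer applies, and H = 5.
R = W*H  [with W=-3, H=5]  = -15
Without intervention: V = 2 if W >= 2 else 1  [with W=-3]  = 1; H = max(V, W)  [with V=1, W=-3]  = 1; R = W*H  [with W=-3, H=1]  = -3.
Change = -15 − (-3) = -12.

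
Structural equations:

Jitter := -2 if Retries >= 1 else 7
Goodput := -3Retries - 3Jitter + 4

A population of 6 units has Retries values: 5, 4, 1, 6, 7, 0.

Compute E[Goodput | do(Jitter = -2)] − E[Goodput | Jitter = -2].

2.3

Every unit gets Jitter=-2 under the intervention. Goodput values become -5, -2, 7, -8, -11, 10; E[Goodput|do(Jitter=-2)] = -1.5.
Conditioning on Jitter=-2 selects the 5 unit(s) with Retries ∈ {5, 4, 1, 6, 7}. Their Goodput values: -5, -2, 7, -8, -11. Mean = -3.8.
Difference = -1.5 − (-3.8) = 2.3.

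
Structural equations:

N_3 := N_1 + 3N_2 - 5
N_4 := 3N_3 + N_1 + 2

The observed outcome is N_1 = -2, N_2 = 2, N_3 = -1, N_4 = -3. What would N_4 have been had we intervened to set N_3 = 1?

The intervention breaks the incoming arrows to N_3: N_3 := N_1 + 3N_2 - 5 no longer applies, and N_3 = 1.
N_4 = 3N_3 + N_1 + 2  [with N_3=1, N_1=-2]  = 3

3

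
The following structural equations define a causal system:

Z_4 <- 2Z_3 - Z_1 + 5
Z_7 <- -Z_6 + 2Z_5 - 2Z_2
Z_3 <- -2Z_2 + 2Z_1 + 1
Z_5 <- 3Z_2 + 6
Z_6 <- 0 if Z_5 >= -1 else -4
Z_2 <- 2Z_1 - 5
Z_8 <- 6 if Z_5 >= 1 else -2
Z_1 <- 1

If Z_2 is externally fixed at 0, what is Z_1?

1

Under do(Z_2=0), the mechanism Z_2 <- 2Z_1 - 5 is discarded; Z_2 is fixed at 0.
Z_1 is not downstream of the intervention, so its value is determined by the original equations.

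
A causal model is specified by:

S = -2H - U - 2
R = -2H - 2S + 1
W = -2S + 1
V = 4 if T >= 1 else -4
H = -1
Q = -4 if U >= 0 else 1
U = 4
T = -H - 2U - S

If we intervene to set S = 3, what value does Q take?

-4

do(S=3) replaces the equation S = -2H - U - 2 with the constant S = 3.
Q is not downstream of the intervention, so its value is determined by the original equations.
Q = -4 if U >= 0 else 1  [with U=4]  = -4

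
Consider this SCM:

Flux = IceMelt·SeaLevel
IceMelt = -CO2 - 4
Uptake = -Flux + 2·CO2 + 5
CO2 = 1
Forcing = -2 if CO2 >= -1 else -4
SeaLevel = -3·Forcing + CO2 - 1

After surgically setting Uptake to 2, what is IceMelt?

-5

do(Uptake=2) replaces the equation Uptake = -Flux + 2·CO2 + 5 with the constant Uptake = 2.
IceMelt is not downstream of the intervention, so its value is determined by the original equations.
IceMelt = -CO2 - 4  [with CO2=1]  = -5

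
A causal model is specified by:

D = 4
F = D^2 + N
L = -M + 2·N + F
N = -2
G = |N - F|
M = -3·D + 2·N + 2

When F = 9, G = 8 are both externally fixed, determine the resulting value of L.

19

Setting F = 9, G = 8 by intervention discards those variables' equations.
M = -3·D + 2·N + 2  [with D=4, N=-2]  = -14
L = -M + 2·N + F  [with M=-14, N=-2, F=9]  = 19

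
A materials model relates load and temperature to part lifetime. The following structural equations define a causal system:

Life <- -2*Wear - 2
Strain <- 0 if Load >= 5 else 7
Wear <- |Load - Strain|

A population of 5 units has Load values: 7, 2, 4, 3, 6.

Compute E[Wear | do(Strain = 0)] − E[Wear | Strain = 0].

do(Strain=0) breaks Strain's dependence on Load. With Strain=0 fixed, Wear across the units is 7, 2, 4, 3, 6, mean 4.4.
Observing Strain=0 restricts to units where Strain's equation naturally yields 0: Load ∈ {7, 6}. In that subpopulation Wear = 7, 6, mean 6.5.
Difference = 4.4 − 6.5 = -2.1.

-2.1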